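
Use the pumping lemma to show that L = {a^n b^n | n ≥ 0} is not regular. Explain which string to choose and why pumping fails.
Language: L = {a^n b^n | n ≥ 0} (equal numbers of a's followed by b's)
Step 1: Assume for contradiction that L is regular, with pumping length p.
Step 2: Choose s = a^p b^p. Then s ∈ L (it has p a's followed by p b's) and |s| ≥ p.
Step 3: Consider any decomposition s = xyz with |xy| ≤ p and |y| > 0. Since |xy| ≤ p and the first p symbols of s are all a's, y = a^k for some k with 1 ≤ k ≤ p.
Step 4: Pumping up (i = 2): xy²z = a^(p+k) b^p, which has more a's than b's, so xy²z ∉ L.
This contradicts the pumping lemma, so L is not regular.

Final answer: Choose s = a^p b^p. Since |xy| ≤ p, y = a^k with k ≥ 1. Then xy²z = a^(p+k) b^p ∉ L.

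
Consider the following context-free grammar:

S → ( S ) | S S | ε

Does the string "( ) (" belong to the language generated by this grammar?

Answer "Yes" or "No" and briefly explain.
Each production adds parentheses only in matched pairs (S → ( S )) or none at all, so every derived string has equally many '(' and ')'. The string ( ) ( has two '(' and one ')', so it cannot be derived.

Final answer: No - no valid derivation exists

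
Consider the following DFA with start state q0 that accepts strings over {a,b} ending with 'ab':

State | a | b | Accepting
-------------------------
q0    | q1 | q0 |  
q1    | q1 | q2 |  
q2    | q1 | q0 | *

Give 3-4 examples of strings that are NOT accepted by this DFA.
Any strings that end in a non-accepting state work; for example:
"aa": q0 → q1 → q1; q1 is not accepting → rejected
"abaa": q0 → q1 → q2 → q1 → q1; q1 is not accepting → rejected
"abba": q0 → q1 → q2 → q0 → q1; q1 is not accepting → rejected
"bbaa": q0 → q0 → q0 → q1 → q1; q1 is not accepting → rejected

Final answer: "aa", "abaa", "abba", "bbaa"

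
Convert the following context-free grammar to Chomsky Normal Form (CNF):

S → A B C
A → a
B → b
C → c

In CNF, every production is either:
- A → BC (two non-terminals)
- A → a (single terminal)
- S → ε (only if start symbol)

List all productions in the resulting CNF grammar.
The grammar has no ε-productions or unit productions to eliminate.
A → a is already in CNF (single terminal) – keep it.
B → b is already in CNF (single terminal) – keep it.
C → c is already in CNF (single terminal) – keep it.
S → A B C has 3 symbols on the right: break it into binary productions S → A X0, X0 → B C.
Resulting CNF grammar (5 productions): A → a; B → b; C → c; S → A X0; X0 → B C

Final answer: A → a; B → b; C → c; S → A X0; X0 → B C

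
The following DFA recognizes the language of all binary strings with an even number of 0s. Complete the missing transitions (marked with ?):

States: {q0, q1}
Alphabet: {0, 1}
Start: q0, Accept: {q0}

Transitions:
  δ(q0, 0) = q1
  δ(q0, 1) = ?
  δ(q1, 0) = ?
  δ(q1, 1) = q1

What each state remembers (consistent with the given transitions and accept states):
  q0: an even number of 0s has been read so far
  q1: an odd number of 0s has been read so far
Filling in the missing entries:
  δ(q0, 1): in q0 (an even number of 0s has been read so far), after reading 1 we have: an even number of 0s has been read so far → q0
  δ(q1, 0): in q1 (an odd number of 0s has been read so far), after reading 0 we have: an even number of 0s has been read so far → q0

Final answer: δ(q0, 1) = q0; δ(q1, 0) = q0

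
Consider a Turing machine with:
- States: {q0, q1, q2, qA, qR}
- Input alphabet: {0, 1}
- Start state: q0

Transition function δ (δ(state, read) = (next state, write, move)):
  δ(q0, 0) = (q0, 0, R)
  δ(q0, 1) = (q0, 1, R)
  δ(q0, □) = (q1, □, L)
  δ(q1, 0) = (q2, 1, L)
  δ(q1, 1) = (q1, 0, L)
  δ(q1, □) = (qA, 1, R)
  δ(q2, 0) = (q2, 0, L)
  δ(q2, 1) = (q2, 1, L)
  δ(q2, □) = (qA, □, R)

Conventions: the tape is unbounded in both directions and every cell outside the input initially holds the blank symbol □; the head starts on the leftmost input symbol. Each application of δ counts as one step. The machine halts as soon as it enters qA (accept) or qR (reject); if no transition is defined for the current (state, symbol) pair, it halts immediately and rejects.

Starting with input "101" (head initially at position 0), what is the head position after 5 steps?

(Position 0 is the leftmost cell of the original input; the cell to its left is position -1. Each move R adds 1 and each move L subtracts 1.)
Step 0: [q0]101 (head at position 0)
Step 1: δ(q0, 1) = (q0, 1, R)  ⊢  1[q0]01 (head at position 1)
Step 2: δ(q0, 0) = (q0, 0, R)  ⊢  10[q0]1 (head at position 2)
Step 3: δ(q0, 1) = (q0, 1, R)  ⊢  101[q0]□ (head at position 3)
Step 4: δ(q0, □) = (q1, □, L)  ⊢  10[q1]1□ (head at position 2)
Step 5: δ(q1, 1) = (q1, 0, L)  ⊢  1[q1]00□ (head at position 1)
Head position after 5 steps: 1

Final answer: Position 1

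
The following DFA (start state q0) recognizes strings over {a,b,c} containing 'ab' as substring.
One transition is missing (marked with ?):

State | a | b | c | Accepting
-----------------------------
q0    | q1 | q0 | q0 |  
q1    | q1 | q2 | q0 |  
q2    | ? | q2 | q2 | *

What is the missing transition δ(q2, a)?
q2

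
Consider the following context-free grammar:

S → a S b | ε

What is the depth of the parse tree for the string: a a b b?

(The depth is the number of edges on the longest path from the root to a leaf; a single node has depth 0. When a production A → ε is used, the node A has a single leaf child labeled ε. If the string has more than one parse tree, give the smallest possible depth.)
The only parse tree applies S → a S b 2 times (once per matching a…b pair) and then S → ε.
The S nodes sit at depths 0, 1, …, 2; the innermost S (depth 2) has the single child ε at depth 3.
The terminal leaves a, b are at depths 1..2, so the longest root-to-leaf path is S → S → … → S → ε with 3 edges.
Depth = 3.

Final answer: 3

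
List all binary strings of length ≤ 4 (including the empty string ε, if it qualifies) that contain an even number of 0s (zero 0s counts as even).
Checking every binary string of length 0 to 4:
  Length 0: accepted: ε | rejected: (none)
  Length 1: accepted: 1 | rejected: 0
  Length 2: accepted: 00, 11 | rejected: 01, 10
  Length 3: accepted: 001, 010, 100, 111 | rejected: 000, 011, 101, 110
  Length 4: accepted: 0000, 0011, 0101, 0110, 1001, 1010, 1100, 1111 | rejected: 0001, 0010, 0100, 0111, 1000, 1011, 1101, 1110
Total: 16 string(s).

Final answer: ε, 1, 00, 11, 001, 010, 100, 111, 0000, 0011, 0101, 0110, 1001, 1010, 1100, 1111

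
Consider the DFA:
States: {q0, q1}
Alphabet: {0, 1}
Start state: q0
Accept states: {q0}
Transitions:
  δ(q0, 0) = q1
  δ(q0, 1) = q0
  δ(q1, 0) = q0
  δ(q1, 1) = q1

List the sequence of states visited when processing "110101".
Starting at q0
Read '1': q0 -> q0
Read '1': q0 -> q0
Read '0': q0 -> q1
Read '1': q1 -> q1
Read '0': q1 -> q0
Read '1': q0 -> q0

Final answer: q0 -> q0 -> q0 -> q1 -> q1 -> q0 -> q0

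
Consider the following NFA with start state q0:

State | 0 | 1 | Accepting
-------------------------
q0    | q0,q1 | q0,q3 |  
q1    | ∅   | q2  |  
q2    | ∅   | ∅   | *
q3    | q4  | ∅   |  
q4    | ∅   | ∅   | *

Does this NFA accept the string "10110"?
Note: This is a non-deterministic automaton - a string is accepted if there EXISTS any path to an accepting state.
Track the set of states the NFA could be in: start {q0}
Read '1': {q0} → {q0, q3}
Read '0': {q0, q3} → {q0, q1, q4}
Read '1': {q0, q1, q4} → {q0, q2, q3}
Read '1': {q0, q2, q3} → {q0, q3}
Read '0': {q0, q3} → {q0, q1, q4}
Final set {q0, q1, q4} contains accepting state(s) {q4} → accepted.

Final answer: Yes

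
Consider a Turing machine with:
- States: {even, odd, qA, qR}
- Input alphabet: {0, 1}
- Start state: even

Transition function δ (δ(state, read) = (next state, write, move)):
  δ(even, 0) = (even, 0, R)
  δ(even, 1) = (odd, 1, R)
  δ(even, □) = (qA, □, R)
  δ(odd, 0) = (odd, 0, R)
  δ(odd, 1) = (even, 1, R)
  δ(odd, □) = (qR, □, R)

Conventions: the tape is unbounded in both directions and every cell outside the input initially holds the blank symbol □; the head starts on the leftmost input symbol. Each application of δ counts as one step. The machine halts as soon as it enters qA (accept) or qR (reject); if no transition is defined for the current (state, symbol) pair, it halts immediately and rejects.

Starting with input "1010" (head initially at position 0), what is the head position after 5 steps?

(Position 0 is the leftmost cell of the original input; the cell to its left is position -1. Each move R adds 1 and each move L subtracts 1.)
Step 0: [even]1010 (head at position 0)
Step 1: δ(even, 1) = (odd, 1, R)  ⊢  1[odd]010 (head at position 1)
Step 2: δ(odd, 0) = (odd, 0, R)  ⊢  10[odd]10 (head at position 2)
Step 3: δ(odd, 1) = (even, 1, R)  ⊢  101[even]0 (head at position 3)
Step 4: δ(even, 0) = (even, 0, R)  ⊢  1010[even]□ (head at position 4)
Step 5: δ(even, □) = (qA, □, R)  ⊢  1010□[qA]□ (head at position 5)
Head position after 5 steps: 5

Final answer: Position 5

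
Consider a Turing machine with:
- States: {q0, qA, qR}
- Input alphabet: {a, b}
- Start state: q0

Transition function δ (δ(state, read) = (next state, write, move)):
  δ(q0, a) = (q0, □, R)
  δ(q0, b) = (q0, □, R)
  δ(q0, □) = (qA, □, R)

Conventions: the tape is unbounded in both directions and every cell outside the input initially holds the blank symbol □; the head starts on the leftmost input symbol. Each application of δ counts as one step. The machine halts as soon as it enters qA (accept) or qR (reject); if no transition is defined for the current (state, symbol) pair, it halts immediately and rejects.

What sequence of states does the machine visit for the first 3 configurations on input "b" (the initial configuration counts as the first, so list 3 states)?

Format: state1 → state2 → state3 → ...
Step 0: [q0]b (head at position 0)
Step 1: δ(q0, b) = (q0, □, R)  ⊢  □[q0]□ (head at position 1)
Step 2: δ(q0, □) = (qA, □, R)  ⊢  □□[qA]□ (head at position 2)
Reading off the states of these 3 configurations: q0 → q0 → qA

Final answer: q0 → q0 → qA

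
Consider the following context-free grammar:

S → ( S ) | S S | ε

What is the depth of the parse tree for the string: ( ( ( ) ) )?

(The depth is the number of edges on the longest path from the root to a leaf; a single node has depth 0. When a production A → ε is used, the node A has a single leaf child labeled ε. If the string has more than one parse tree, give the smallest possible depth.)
The string is 3 nested pairs. The shallowest parse tree applies S → ( S ) 3 times (one node per nested pair, each a child of the previous) and then S → ε in the middle.
S nodes at depths 0..3, ε leaf at depth 4; parentheses leaves are at depths 1..3.
(Using S → S S with an S → ε child anywhere only adds levels, so it cannot give a shallower tree.)
Depth = 4.

Final answer: 4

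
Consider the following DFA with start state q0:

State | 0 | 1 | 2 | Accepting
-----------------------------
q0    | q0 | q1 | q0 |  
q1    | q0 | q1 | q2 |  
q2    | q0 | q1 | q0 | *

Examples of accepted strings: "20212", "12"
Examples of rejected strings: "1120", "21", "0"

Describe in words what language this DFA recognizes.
strings over {0,1,2} ending with '12'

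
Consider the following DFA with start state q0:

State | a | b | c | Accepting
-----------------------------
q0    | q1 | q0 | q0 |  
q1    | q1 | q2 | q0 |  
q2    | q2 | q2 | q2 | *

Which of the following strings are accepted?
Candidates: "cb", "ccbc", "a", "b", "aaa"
"cb": q0 → q0 → q0; q0 is not accepting → rejected
"ccbc": q0 → q0 → q0 → q0 → q0; q0 is not accepting → rejected
"a": q0 → q1; q1 is not accepting → rejected
"b": q0 → q0; q0 is not accepting → rejected
"aaa": q0 → q1 → q1 → q1; q1 is not accepting → rejected

Final answer: None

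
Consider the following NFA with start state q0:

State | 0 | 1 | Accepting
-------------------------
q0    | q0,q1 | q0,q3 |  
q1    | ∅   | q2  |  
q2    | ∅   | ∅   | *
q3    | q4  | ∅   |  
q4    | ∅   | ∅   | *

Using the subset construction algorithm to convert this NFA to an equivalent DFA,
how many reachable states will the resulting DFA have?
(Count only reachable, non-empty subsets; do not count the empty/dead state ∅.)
Start subset: {q0}
{q0}: on 0 → {q0, q1}, on 1 → {q0, q3}
{q0, q1}: on 0 → {q0, q1}, on 1 → {q0, q2, q3}
{q0, q3}: on 0 → {q0, q1, q4}, on 1 → {q0, q3}
{q0, q2, q3}: on 0 → {q0, q1, q4}, on 1 → {q0, q3}
{q0, q1, q4}: on 0 → {q0, q1}, on 1 → {q0, q2, q3}
Reachable non-empty subsets: {q0}, {q0, q1}, {q0, q3}, {q0, q2, q3}, {q0, q1, q4} — 5 in total.

Final answer: 5 states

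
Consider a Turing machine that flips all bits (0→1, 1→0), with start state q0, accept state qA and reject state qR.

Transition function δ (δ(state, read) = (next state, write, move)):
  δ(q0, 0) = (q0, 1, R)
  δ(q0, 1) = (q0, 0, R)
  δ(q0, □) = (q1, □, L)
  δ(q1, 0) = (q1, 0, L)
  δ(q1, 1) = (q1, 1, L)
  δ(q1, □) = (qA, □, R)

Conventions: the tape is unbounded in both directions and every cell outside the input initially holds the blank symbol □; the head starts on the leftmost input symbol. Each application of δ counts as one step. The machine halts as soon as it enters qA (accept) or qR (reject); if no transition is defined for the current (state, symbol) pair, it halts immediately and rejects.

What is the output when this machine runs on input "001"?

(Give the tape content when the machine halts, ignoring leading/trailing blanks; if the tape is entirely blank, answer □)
Step 0: [q0]001 (head at position 0)
Step 1: δ(q0, 0) = (q0, 1, R)  ⊢  1[q0]01 (head at position 1)
Step 2: δ(q0, 0) = (q0, 1, R)  ⊢  11[q0]1 (head at position 2)
Step 3: δ(q0, 1) = (q0, 0, R)  ⊢  110[q0]□ (head at position 3)
Step 4: δ(q0, □) = (q1, □, L)  ⊢  11[q1]0□ (head at position 2)
Step 5: δ(q1, 0) = (q1, 0, L)  ⊢  1[q1]10□ (head at position 1)
Step 6: δ(q1, 1) = (q1, 1, L)  ⊢  [q1]110□ (head at position 0)
Step 7: δ(q1, 1) = (q1, 1, L)  ⊢  [q1]□110□ (head at position -1)
Step 8: δ(q1, □) = (qA, □, R)  ⊢  □[qA]110□ (head at position 0)
The machine is in qA, so it halts and accepts.
Tape content when halted (ignoring surrounding blanks): 110

Final answer: Output: 110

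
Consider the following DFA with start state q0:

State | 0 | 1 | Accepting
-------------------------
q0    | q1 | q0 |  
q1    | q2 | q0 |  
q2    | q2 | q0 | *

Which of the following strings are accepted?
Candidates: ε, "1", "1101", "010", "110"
ε: q0; q0 is not accepting → rejected
"1": q0 → q0; q0 is not accepting → rejected
"1101": q0 → q0 → q0 → q1 → q0; q0 is not accepting → rejected
"010": q0 → q1 → q0 → q1; q1 is not accepting → rejected
"110": q0 → q0 → q0 → q1; q1 is not accepting → rejected

Final answer: None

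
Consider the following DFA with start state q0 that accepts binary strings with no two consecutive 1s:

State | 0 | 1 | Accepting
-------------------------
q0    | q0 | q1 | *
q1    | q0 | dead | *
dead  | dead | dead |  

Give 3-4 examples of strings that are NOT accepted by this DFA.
Any strings that end in a non-accepting state work; for example:
"110": q0 → q1 → dead → dead; dead is not accepting → rejected
"111": q0 → q1 → dead → dead; dead is not accepting → rejected
"0110": q0 → q0 → q1 → dead → dead; dead is not accepting → rejected
"1110": q0 → q1 → dead → dead → dead; dead is not accepting → rejected

Final answer: "110", "111", "0110", "1110"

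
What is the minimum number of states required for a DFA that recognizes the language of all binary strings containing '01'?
Language: binary strings containing '01'
Lower bound (Myhill–Nerode): the prefixes ε, 0, 01 are pairwise distinguishable:
  ε vs 01: suffix ε distinguishes them (ε is rejected, 01 is accepted)
  0 vs 01: suffix ε distinguishes them (0 is rejected, 01 is accepted)
  ε vs 0: suffix 1 distinguishes them (ε·1 = 1 is rejected, 0·1 = 01 is accepted)
So any DFA needs at least 3 states.
Upper bound: a DFA with 3 states exists (one state per class above: 'no progress', 'last symbol 0', and 'seen 01' (accepting sink)).
Minimum states: 3

Final answer: 3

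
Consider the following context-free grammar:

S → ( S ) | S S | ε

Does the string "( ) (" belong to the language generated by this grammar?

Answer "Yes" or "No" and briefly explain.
Each production adds parentheses only in matched pairs (S → ( S )) or none at all, so every derived string has equally many '(' and ')'. The string ( ) ( has two '(' and one ')', so it cannot be derived.

Final answer: No - no valid derivation exists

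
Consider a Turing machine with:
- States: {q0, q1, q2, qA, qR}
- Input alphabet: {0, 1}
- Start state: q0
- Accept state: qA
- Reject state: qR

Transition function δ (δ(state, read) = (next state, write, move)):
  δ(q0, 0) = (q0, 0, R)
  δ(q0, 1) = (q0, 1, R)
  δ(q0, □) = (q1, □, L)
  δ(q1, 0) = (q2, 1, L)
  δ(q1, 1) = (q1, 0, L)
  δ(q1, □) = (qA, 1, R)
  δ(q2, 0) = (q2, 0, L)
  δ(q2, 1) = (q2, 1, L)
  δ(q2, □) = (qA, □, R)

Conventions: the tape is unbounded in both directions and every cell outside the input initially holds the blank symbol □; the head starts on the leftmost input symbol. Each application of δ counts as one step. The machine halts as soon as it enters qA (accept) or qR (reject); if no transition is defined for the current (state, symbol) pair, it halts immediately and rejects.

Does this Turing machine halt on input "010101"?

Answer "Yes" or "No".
Step 0: [q0]010101 (head at position 0)
Step 1: δ(q0, 0) = (q0, 0, R)  ⊢  0[q0]10101 (head at position 1)
Step 2: δ(q0, 1) = (q0, 1, R)  ⊢  01[q0]0101 (head at position 2)
Step 3: δ(q0, 0) = (q0, 0, R)  ⊢  010[q0]101 (head at position 3)
Step 4: δ(q0, 1) = (q0, 1, R)  ⊢  0101[q0]01 (head at position 4)
Step 5: δ(q0, 0) = (q0, 0, R)  ⊢  01010[q0]1 (head at position 5)
Step 6: δ(q0, 1) = (q0, 1, R)  ⊢  010101[q0]□ (head at position 6)
Step 7: δ(q0, □) = (q1, □, L)  ⊢  01010[q1]1□ (head at position 5)
Step 8: δ(q1, 1) = (q1, 0, L)  ⊢  0101[q1]00□ (head at position 4)
Step 9: δ(q1, 0) = (q2, 1, L)  ⊢  010[q2]110□ (head at position 3)
Step 10: δ(q2, 1) = (q2, 1, L)  ⊢  01[q2]0110□ (head at position 2)
Step 11: δ(q2, 0) = (q2, 0, L)  ⊢  0[q2]10110□ (head at position 1)
Step 12: δ(q2, 1) = (q2, 1, L)  ⊢  [q2]010110□ (head at position 0)
Step 13: δ(q2, 0) = (q2, 0, L)  ⊢  [q2]□010110□ (head at position -1)
Step 14: δ(q2, □) = (qA, □, R)  ⊢  □[qA]010110□ (head at position 0)
The machine is in qA, so it halts and accepts.
It halts after 14 steps.

Final answer: Yes - halts after 14 steps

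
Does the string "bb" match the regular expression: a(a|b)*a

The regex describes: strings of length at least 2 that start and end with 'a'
No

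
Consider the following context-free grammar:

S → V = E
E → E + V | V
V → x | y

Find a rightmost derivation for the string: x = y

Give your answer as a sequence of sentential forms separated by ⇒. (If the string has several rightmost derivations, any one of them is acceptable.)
Start with S.
Step 1: the rightmost non-terminal is S; apply S → V = E:  V = E
Step 2: the rightmost non-terminal is E; apply E → V:  V = V
Step 3: the rightmost non-terminal is V; apply V → y:  V = y
Step 4: the rightmost non-terminal is V; apply V → x:  x = y

Final answer: S ⇒ V = E ⇒ V = V ⇒ V = y ⇒ x = y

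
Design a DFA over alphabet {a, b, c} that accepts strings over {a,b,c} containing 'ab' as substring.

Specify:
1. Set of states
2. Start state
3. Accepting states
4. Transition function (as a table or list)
One valid DFA (any DFA recognizing the same language is acceptable):
States: {q0, q1, q2}
Start: q0
Accepting: {q2}
Transitions (accepting states marked with *):
State | a | b | c | Accepting
-----------------------------
q0    | q1 | q0 | q0 |  
q1    | q1 | q2 | q0 |  
q2    | q2 | q2 | q2 | *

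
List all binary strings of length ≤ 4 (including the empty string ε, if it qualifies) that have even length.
Checking every binary string of length 0 to 4:
  Length 0: accepted: ε | rejected: (none)
  Length 1: accepted: (none) | rejected: 0, 1
  Length 2: accepted: 00, 01, 10, 11 | rejected: (none)
  Length 3: accepted: (none) | rejected: 000, 001, 010, 011, 100, 101, 110, 111
  Length 4: accepted: 0000, 0001, 0010, 0011, 0100, 0101, 0110, 0111, 1000, 1001, 1010, 1011, 1100, 1101, 1110, 1111 | rejected: (none)
Total: 21 string(s).

Final answer: ε, 00, 01, 10, 11, 0000, 0001, 0010, 0011, 0100, 0101, 0110, 0111, 1000, 1001, 1010, 1011, 1100, 1101, 1110, 1111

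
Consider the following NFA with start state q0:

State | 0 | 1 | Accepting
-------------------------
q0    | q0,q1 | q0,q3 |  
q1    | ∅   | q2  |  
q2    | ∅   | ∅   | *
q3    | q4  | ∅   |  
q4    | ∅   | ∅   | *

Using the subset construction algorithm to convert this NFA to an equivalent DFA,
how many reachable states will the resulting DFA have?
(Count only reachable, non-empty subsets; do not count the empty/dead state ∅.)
Start subset: {q0}
{q0}: on 0 → {q0, q1}, on 1 → {q0, q3}
{q0, q1}: on 0 → {q0, q1}, on 1 → {q0, q2, q3}
{q0, q3}: on 0 → {q0, q1, q4}, on 1 → {q0, q3}
{q0, q2, q3}: on 0 → {q0, q1, q4}, on 1 → {q0, q3}
{q0, q1, q4}: on 0 → {q0, q1}, on 1 → {q0, q2, q3}
Reachable non-empty subsets: {q0}, {q0, q1}, {q0, q3}, {q0, q2, q3}, {q0, q1, q4} — 5 in total.

Final answer: 5 states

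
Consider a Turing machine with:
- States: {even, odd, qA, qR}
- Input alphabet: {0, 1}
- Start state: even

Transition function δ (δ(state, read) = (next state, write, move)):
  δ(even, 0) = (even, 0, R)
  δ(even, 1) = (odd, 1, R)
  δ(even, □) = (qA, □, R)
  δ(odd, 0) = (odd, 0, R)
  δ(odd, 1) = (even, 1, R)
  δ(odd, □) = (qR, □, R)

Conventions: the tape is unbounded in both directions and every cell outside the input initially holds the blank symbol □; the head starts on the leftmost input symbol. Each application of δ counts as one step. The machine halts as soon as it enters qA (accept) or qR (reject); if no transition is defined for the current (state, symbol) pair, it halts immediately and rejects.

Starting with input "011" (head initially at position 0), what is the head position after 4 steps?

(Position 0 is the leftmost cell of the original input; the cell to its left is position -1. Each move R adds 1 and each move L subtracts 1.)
Step 0: [even]011 (head at position 0)
Step 1: δ(even, 0) = (even, 0, R)  ⊢  0[even]11 (head at position 1)
Step 2: δ(even, 1) = (odd, 1, R)  ⊢  01[odd]1 (head at position 2)
Step 3: δ(odd, 1) = (even, 1, R)  ⊢  011[even]□ (head at position 3)
Step 4: δ(even, □) = (qA, □, R)  ⊢  011□[qA]□ (head at position 4)
Head position after 4 steps: 4

Final answer: Position 4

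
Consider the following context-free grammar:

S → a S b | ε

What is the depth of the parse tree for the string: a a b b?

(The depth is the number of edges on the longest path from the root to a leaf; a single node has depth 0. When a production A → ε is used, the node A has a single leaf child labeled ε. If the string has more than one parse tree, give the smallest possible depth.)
The only parse tree applies S → a S b 2 times (once per matching a…b pair) and then S → ε.
The S nodes sit at depths 0, 1, …, 2; the innermost S (depth 2) has the single child ε at depth 3.
The terminal leaves a, b are at depths 1..2, so the longest root-to-leaf path is S → S → … → S → ε with 3 edges.
Depth = 3.

Final answer: 3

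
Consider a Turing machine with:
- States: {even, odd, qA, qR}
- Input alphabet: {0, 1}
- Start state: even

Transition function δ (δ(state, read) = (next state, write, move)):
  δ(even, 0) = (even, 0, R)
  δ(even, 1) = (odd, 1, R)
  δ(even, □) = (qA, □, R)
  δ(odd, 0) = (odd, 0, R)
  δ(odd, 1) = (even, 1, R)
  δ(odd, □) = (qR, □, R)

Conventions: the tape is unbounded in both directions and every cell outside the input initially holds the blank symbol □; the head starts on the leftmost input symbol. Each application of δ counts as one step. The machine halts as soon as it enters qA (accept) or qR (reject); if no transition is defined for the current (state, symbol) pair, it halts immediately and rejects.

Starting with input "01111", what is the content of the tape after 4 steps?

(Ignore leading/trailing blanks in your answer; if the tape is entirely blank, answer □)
Step 0: [even]01111 (head at position 0)
Step 1: δ(even, 0) = (even, 0, R)  ⊢  0[even]1111 (head at position 1)
Step 2: δ(even, 1) = (odd, 1, R)  ⊢  01[odd]111 (head at position 2)
Step 3: δ(odd, 1) = (even, 1, R)  ⊢  011[even]11 (head at position 3)
Step 4: δ(even, 1) = (odd, 1, R)  ⊢  0111[odd]1 (head at position 4)
Tape after 4 steps (ignoring surrounding blanks): 01111

Final answer: Tape: 01111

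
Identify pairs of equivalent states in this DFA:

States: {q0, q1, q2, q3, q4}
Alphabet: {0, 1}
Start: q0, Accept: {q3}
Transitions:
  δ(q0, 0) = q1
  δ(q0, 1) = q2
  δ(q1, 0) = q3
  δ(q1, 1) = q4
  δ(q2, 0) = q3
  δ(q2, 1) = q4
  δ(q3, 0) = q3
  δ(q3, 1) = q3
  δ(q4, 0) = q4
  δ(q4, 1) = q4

Using the table-filling algorithm:
Round 0 – mark pairs where exactly one state is accepting: (q0,q3), (q1,q3), (q2,q3), (q3,q4)
Round 1 – newly marked: (q0,q1) [on 0: q1 vs q3, already marked]; (q0,q2) [on 0: q1 vs q3, already marked]; (q1,q4) [on 0: q3 vs q4, already marked]; (q2,q4) [on 0: q3 vs q4, already marked]
Round 2 – newly marked: (q0,q4) [on 0: q1 vs q4, already marked]
No further pairs can be marked.
(q1, q2) unmarked: δ(q1,0)=q3, δ(q2,0)=q3; δ(q1,1)=q4, δ(q2,1)=q4 → equivalent
Equivalent pairs: (q1, q2)

Final answer: Equivalent pairs: (q1, q2)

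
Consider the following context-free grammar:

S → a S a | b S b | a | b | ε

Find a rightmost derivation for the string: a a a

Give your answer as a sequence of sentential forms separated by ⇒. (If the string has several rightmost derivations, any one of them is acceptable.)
Start with S.
Step 1: the rightmost non-terminal is S; apply S → a S a:  a S a
Step 2: the rightmost non-terminal is S; apply S → a:  a a a

Final answer: S ⇒ a S a ⇒ a a a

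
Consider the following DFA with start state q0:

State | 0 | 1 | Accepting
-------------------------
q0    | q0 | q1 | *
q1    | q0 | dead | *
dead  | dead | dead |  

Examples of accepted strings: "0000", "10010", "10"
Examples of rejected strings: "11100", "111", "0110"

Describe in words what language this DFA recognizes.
binary strings with no two consecutive 1s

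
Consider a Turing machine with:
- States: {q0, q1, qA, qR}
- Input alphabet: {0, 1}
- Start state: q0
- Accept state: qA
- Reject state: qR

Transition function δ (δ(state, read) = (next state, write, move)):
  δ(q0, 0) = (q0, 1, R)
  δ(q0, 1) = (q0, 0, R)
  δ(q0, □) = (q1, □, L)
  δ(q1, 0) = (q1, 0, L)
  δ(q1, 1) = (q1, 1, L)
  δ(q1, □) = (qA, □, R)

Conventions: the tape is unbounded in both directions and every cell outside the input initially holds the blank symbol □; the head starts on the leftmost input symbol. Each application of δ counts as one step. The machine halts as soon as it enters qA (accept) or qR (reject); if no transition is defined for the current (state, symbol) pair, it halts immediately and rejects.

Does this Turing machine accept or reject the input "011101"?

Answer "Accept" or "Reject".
Step 0: [q0]011101 (head at position 0)
Step 1: δ(q0, 0) = (q0, 1, R)  ⊢  1[q0]11101 (head at position 1)
Step 2: δ(q0, 1) = (q0, 0, R)  ⊢  10[q0]1101 (head at position 2)
Step 3: δ(q0, 1) = (q0, 0, R)  ⊢  100[q0]101 (head at position 3)
Step 4: δ(q0, 1) = (q0, 0, R)  ⊢  1000[q0]01 (head at position 4)
Step 5: δ(q0, 0) = (q0, 1, R)  ⊢  10001[q0]1 (head at position 5)
Step 6: δ(q0, 1) = (q0, 0, R)  ⊢  100010[q0]□ (head at position 6)
Step 7: δ(q0, □) = (q1, □, L)  ⊢  10001[q1]0□ (head at position 5)
Step 8: δ(q1, 0) = (q1, 0, L)  ⊢  1000[q1]10□ (head at position 4)
Step 9: δ(q1, 1) = (q1, 1, L)  ⊢  100[q1]010□ (head at position 3)
Step 10: δ(q1, 0) = (q1, 0, L)  ⊢  10[q1]0010□ (head at position 2)
Step 11: δ(q1, 0) = (q1, 0, L)  ⊢  1[q1]00010□ (head at position 1)
Step 12: δ(q1, 0) = (q1, 0, L)  ⊢  [q1]100010□ (head at position 0)
Step 13: δ(q1, 1) = (q1, 1, L)  ⊢  [q1]□100010□ (head at position -1)
Step 14: δ(q1, □) = (qA, □, R)  ⊢  □[qA]100010□ (head at position 0)
The machine is in qA, so it halts and accepts.

Final answer: Accept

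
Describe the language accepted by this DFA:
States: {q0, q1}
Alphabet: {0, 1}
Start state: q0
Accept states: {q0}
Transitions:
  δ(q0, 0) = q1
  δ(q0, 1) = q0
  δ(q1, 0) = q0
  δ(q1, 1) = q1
Analyzing the DFA structure:
Start state: q0
Accept states: {q0}
Interpreting what each state remembers (checking against the transitions):
  q0: an even number of 0s has been read so far
  q1: an odd number of 0s has been read so far
  δ(q0, 0): in q0 (an even number of 0s has been read so far), after reading 0 we have: an odd number of 0s has been read so far → q1
  δ(q0, 1): in q0 (an even number of 0s has been read so far), after reading 1 we have: an even number of 0s has been read so far → q0
  δ(q1, 0): in q1 (an odd number of 0s has been read so far), after reading 0 we have: an even number of 0s has been read so far → q0
  δ(q1, 1): in q1 (an odd number of 0s has been read so far), after reading 1 we have: an odd number of 0s has been read so far → q1
A string is accepted iff it ends in {q0}, i.e. an even number of 0s has been read so far.
Language: All binary strings with an even number of 0s

Final answer: All binary strings with an even number of 0s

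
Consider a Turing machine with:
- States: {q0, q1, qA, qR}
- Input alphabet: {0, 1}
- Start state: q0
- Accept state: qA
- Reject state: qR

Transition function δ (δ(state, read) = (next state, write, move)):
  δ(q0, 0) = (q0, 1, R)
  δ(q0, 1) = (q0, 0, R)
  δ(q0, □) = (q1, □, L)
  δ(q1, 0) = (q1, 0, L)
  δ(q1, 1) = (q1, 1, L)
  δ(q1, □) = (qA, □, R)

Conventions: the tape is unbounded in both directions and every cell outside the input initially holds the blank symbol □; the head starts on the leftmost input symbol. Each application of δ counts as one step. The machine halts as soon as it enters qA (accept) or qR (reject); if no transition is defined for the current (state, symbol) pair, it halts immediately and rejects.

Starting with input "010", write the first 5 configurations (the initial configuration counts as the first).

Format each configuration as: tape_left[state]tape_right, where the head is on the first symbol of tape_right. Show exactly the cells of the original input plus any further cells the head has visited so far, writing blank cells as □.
Step 0: [q0]010 (head at position 0)
Step 1: δ(q0, 0) = (q0, 1, R)  ⊢  1[q0]10 (head at position 1)
Step 2: δ(q0, 1) = (q0, 0, R)  ⊢  10[q0]0 (head at position 2)
Step 3: δ(q0, 0) = (q0, 1, R)  ⊢  101[q0]□ (head at position 3)
Step 4: δ(q0, □) = (q1, □, L)  ⊢  10[q1]1□ (head at position 2)

Final answer: [q0]010 ⊢ 1[q0]10 ⊢ 10[q0]0 ⊢ 101[q0]□ ⊢ 10[q1]1□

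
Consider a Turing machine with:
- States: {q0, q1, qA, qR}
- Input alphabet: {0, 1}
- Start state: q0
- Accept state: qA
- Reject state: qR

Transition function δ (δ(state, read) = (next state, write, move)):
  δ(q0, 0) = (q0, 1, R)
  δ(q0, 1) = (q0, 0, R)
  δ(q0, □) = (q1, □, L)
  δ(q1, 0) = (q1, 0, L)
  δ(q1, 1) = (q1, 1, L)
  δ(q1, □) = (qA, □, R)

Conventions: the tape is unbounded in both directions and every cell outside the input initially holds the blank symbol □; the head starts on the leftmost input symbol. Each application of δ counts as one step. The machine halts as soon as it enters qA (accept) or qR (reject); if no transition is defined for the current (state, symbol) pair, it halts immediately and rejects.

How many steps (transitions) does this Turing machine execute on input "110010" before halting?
Step 0: [q0]110010 (head at position 0)
Step 1: δ(q0, 1) = (q0, 0, R)  ⊢  0[q0]10010 (head at position 1)
Step 2: δ(q0, 1) = (q0, 0, R)  ⊢  00[q0]0010 (head at position 2)
Step 3: δ(q0, 0) = (q0, 1, R)  ⊢  001[q0]010 (head at position 3)
Step 4: δ(q0, 0) = (q0, 1, R)  ⊢  0011[q0]10 (head at position 4)
Step 5: δ(q0, 1) = (q0, 0, R)  ⊢  00110[q0]0 (head at position 5)
Step 6: δ(q0, 0) = (q0, 1, R)  ⊢  001101[q0]□ (head at position 6)
Step 7: δ(q0, □) = (q1, □, L)  ⊢  00110[q1]1□ (head at position 5)
Step 8: δ(q1, 1) = (q1, 1, L)  ⊢  0011[q1]01□ (head at position 4)
Step 9: δ(q1, 0) = (q1, 0, L)  ⊢  001[q1]101□ (head at position 3)
Step 10: δ(q1, 1) = (q1, 1, L)  ⊢  00[q1]1101□ (head at position 2)
Step 11: δ(q1, 1) = (q1, 1, L)  ⊢  0[q1]01101□ (head at position 1)
Step 12: δ(q1, 0) = (q1, 0, L)  ⊢  [q1]001101□ (head at position 0)
Step 13: δ(q1, 0) = (q1, 0, L)  ⊢  [q1]□001101□ (head at position -1)
Step 14: δ(q1, □) = (qA, □, R)  ⊢  □[qA]001101□ (head at position 0)
The machine is in qA, so it halts and accepts.
Number of transitions executed: 14.

Final answer: 14 steps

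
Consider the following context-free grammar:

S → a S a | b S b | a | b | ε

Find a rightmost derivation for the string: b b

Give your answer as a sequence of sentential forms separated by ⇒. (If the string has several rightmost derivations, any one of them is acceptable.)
Start with S.
Step 1: the rightmost non-terminal is S; apply S → b S b:  b S b
Step 2: the rightmost non-terminal is S; apply S → ε:  b b

Final answer: S ⇒ b S b ⇒ b b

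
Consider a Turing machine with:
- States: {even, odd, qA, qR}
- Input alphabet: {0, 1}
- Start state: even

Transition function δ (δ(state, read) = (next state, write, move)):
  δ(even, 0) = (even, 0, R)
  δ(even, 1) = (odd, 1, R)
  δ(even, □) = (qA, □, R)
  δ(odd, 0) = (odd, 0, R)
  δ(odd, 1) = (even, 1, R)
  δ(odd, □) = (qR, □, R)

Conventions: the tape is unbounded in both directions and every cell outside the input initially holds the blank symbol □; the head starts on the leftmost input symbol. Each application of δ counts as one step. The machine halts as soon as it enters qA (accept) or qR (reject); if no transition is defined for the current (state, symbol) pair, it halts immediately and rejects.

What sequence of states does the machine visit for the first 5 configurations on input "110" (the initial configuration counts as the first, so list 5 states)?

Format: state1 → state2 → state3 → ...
Step 0: [even]110 (head at position 0)
Step 1: δ(even, 1) = (odd, 1, R)  ⊢  1[odd]10 (head at position 1)
Step 2: δ(odd, 1) = (even, 1, R)  ⊢  11[even]0 (head at position 2)
Step 3: δ(even, 0) = (even, 0, R)  ⊢  110[even]□ (head at position 3)
Step 4: δ(even, □) = (qA, □, R)  ⊢  110□[qA]□ (head at position 4)
Reading off the states of these 5 configurations: even → odd → even → even → qA

Final answer: even → odd → even → even → qA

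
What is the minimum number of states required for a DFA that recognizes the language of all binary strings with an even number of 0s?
Language: binary strings with an even number of 0s
Lower bound (Myhill–Nerode): the prefixes ε, 0 are pairwise distinguishable:
  ε vs 0: suffix ε distinguishes them (ε has zero 0s (accepted), 0 has one 0 (rejected))
So any DFA needs at least 2 states.
Upper bound: a DFA with 2 states exists (one state per class above).
Minimum states: 2

Final answer: 2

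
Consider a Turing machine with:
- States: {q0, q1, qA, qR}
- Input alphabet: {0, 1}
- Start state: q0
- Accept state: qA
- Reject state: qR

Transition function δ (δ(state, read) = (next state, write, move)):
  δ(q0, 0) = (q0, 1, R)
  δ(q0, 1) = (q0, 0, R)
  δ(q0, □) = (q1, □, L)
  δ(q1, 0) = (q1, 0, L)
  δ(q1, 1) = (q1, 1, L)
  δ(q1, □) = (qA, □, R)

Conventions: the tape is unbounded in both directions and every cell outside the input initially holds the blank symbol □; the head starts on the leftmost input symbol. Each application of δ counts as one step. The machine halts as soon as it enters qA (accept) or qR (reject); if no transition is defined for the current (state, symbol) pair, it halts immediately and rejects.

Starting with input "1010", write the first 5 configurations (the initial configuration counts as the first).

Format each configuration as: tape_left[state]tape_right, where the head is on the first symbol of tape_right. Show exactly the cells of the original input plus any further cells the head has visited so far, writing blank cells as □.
Step 0: [q0]1010 (head at position 0)
Step 1: δ(q0, 1) = (q0, 0, R)  ⊢  0[q0]010 (head at position 1)
Step 2: δ(q0, 0) = (q0, 1, R)  ⊢  01[q0]10 (head at position 2)
Step 3: δ(q0, 1) = (q0, 0, R)  ⊢  010[q0]0 (head at position 3)
Step 4: δ(q0, 0) = (q0, 1, R)  ⊢  0101[q0]□ (head at position 4)

Final answer: [q0]1010 ⊢ 0[q0]010 ⊢ 01[q0]10 ⊢ 010[q0]0 ⊢ 0101[q0]□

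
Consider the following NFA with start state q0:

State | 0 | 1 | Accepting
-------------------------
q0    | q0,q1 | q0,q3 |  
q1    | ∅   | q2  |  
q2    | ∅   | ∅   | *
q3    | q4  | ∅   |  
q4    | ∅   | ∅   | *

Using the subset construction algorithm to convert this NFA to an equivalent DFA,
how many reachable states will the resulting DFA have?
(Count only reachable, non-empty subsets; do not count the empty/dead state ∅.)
Start subset: {q0}
{q0}: on 0 → {q0, q1}, on 1 → {q0, q3}
{q0, q1}: on 0 → {q0, q1}, on 1 → {q0, q2, q3}
{q0, q3}: on 0 → {q0, q1, q4}, on 1 → {q0, q3}
{q0, q2, q3}: on 0 → {q0, q1, q4}, on 1 → {q0, q3}
{q0, q1, q4}: on 0 → {q0, q1}, on 1 → {q0, q2, q3}
Reachable non-empty subsets: {q0}, {q0, q1}, {q0, q3}, {q0, q2, q3}, {q0, q1, q4} — 5 in total.

Final answer: 5 states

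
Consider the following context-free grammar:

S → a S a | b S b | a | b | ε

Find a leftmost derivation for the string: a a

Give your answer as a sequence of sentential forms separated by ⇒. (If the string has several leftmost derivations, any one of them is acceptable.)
Start with S.
Step 1: the leftmost non-terminal is S; apply S → a S a:  a S a
Step 2: the leftmost non-terminal is S; apply S → ε:  a a

Final answer: S ⇒ a S a ⇒ a a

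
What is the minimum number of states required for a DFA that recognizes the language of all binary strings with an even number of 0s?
Language: binary strings with an even number of 0s
Lower bound (Myhill–Nerode): the prefixes ε, 0 are pairwise distinguishable:
  ε vs 0: suffix ε distinguishes them (ε has zero 0s (accepted), 0 has one 0 (rejected))
So any DFA needs at least 2 states.
Upper bound: a DFA with 2 states exists (one state per class above).
Minimum states: 2

Final answer: 2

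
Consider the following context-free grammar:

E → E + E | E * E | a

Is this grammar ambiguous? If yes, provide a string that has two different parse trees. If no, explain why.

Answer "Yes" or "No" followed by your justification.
Two different leftmost derivations of a + a * a:
  (1) E ⇒ E + E ⇒ a + E ⇒ a + E * E ⇒ a + a * E ⇒ a + a * a   (tree groups a + (a * a))
  (2) E ⇒ E * E ⇒ E + E * E ⇒ a + E * E ⇒ a + a * E ⇒ a + a * a   (tree groups (a + a) * a)
Two distinct leftmost derivations = two distinct parse trees, so the grammar is ambiguous.

Final answer: Yes - the string 'a + a * a' has two distinct leftmost derivations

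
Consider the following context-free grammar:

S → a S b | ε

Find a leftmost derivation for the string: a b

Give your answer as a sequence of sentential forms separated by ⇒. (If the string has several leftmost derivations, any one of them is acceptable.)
Start with S.
Step 1: the leftmost non-terminal is S; apply S → a S b:  a S b
Step 2: the leftmost non-terminal is S; apply S → ε:  a b

Final answer: S ⇒ a S b ⇒ a b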